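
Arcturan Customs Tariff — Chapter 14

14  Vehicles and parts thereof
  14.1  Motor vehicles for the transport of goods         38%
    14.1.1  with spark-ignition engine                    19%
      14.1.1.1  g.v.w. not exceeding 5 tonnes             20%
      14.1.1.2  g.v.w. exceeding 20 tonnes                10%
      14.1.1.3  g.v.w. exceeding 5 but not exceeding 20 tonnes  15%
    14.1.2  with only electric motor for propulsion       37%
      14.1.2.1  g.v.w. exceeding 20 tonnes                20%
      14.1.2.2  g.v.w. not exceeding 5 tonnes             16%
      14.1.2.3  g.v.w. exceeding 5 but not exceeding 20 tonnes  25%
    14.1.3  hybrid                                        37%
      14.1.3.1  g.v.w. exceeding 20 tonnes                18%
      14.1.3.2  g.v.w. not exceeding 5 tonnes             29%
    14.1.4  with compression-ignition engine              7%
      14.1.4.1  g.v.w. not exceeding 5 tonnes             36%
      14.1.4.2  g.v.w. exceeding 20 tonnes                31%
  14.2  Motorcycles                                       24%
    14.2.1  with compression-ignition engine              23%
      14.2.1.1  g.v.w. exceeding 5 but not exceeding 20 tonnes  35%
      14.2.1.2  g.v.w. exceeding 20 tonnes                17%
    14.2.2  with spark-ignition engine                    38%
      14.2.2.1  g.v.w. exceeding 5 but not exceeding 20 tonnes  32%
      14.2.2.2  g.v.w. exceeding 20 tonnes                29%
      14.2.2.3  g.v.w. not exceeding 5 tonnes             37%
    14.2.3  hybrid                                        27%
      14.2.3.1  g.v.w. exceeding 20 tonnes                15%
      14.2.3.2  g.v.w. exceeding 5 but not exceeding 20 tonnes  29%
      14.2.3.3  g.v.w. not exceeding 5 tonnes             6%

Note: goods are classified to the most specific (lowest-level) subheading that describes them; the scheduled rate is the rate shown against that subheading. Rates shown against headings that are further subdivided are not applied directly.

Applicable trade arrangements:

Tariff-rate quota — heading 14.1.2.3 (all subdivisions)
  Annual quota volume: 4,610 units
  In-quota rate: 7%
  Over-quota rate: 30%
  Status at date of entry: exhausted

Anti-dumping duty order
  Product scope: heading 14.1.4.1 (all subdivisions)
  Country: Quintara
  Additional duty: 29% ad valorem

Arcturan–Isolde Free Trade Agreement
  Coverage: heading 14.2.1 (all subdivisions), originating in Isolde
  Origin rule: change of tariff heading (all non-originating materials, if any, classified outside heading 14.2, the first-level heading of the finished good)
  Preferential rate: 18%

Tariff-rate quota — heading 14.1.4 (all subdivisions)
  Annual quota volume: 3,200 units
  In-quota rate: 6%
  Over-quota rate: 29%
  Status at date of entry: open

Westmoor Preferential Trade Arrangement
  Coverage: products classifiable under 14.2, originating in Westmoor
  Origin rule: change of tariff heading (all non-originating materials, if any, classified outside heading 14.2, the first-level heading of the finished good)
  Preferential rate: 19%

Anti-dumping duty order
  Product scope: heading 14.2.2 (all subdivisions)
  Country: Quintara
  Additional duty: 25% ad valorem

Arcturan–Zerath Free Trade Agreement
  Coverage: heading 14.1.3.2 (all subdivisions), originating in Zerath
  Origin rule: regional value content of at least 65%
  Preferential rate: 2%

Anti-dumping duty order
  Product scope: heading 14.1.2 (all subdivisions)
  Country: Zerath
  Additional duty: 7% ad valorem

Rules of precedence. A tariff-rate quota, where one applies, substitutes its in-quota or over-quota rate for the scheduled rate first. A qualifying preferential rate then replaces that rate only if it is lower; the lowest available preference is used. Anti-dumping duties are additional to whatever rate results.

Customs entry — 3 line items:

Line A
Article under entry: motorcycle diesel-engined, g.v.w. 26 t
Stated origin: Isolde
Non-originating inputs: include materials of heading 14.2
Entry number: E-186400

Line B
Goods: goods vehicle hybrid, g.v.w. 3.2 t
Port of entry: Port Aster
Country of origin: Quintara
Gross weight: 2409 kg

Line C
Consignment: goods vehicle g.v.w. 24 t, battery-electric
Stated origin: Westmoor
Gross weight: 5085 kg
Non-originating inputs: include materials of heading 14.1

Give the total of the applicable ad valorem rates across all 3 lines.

66%

Line A: motorcycle → 14.2; diesel-engined → 14.2.1; g.v.w. 26 t → 14.2.1.2. Scheduled 17%. Isolde agreement on 14.2.1: CTH not met. → 17%.
Line B: goods vehicle → 14.1; hybrid → 14.1.3; g.v.w. 3.2 t → 14.1.3.2. Scheduled 29%. No special measure applies. → 29%.
Line C: goods vehicle → 14.1; battery-electric → 14.1.2; g.v.w. 24 t → 14.1.2.1. Scheduled 20%. Westmoor agreement on 14.2: 14.1.2.1 not covered. → 20%.
Sum: 17% + 29% + 20% = 66%.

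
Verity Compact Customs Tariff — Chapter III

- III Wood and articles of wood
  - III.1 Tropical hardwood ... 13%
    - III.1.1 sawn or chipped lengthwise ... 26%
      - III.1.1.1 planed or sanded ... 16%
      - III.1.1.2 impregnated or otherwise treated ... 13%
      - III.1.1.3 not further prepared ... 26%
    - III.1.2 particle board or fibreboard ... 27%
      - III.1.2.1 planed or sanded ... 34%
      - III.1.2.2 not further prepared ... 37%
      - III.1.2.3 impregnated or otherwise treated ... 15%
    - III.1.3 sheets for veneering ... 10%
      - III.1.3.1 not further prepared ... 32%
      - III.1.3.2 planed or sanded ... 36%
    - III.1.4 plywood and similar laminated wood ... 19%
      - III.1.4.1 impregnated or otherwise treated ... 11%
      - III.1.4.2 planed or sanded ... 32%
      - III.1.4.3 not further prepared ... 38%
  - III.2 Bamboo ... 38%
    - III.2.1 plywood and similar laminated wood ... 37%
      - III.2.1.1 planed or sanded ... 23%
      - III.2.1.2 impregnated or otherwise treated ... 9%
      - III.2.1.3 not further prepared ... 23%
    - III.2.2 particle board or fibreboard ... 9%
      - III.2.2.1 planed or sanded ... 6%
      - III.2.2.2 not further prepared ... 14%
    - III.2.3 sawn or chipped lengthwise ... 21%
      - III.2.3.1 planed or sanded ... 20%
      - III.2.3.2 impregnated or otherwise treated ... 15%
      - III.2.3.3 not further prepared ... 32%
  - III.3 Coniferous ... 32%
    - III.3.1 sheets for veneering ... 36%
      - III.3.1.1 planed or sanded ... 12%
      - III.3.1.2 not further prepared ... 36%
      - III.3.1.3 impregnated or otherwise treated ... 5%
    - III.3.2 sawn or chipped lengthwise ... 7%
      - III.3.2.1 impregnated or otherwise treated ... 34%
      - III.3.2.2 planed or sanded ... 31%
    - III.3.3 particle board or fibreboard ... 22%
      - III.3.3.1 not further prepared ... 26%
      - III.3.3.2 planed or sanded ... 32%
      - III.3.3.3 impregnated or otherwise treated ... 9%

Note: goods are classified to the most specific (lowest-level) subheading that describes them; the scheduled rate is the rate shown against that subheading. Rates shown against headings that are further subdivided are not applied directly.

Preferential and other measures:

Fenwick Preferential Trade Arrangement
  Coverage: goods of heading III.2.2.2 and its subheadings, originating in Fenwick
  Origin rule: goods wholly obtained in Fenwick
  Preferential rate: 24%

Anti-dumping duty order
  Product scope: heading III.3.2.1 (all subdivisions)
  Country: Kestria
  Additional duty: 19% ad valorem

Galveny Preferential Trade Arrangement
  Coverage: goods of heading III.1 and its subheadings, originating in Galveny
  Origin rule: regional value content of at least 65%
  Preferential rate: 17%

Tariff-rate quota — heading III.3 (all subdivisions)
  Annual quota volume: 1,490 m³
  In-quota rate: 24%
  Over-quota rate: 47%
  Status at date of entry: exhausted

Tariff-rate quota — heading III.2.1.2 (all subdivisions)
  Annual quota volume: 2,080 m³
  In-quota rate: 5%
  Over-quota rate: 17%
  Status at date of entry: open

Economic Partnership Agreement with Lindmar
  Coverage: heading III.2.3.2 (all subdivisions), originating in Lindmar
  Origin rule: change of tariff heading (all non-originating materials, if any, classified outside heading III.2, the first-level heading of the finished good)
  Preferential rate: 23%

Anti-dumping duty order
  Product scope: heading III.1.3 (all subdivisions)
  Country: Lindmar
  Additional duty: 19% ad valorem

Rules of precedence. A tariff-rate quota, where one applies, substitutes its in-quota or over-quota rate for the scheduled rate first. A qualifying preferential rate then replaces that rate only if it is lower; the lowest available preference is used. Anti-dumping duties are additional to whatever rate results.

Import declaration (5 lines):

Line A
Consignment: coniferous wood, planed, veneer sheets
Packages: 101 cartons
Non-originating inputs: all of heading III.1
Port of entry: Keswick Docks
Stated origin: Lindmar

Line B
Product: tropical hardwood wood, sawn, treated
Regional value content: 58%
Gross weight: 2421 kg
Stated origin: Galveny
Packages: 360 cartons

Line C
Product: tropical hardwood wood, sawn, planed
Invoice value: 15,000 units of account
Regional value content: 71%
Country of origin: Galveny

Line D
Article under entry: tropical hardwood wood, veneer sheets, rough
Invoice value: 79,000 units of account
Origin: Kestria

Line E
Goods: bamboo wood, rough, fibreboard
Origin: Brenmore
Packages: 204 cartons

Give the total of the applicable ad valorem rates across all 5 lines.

122%

Line A: coniferous → III.3; veneer sheets → III.3.1; planed → III.3.1.1. Scheduled 12%. quota on III.3 exhausted → over-quota 47%; Lindmar agreement on III.2.3.2: III.3.1.1 not covered. → 47%.
Line B: tropical hardwood → III.1; sawn → III.1.1; treated → III.1.1.2. Scheduled 13%. Galveny agreement on III.1: RVC < 65%. → 13%.
Line C: tropical hardwood → III.1; sawn → III.1.1; planed → III.1.1.1. Scheduled 16%. Galveny agreement on III.1: RVC ≥ 65% → 17% available; preference 17% not lower than 16% → no reduction. → 16%.
Line D: tropical hardwood → III.1; veneer sheets → III.1.3; rough → III.1.3.1. Scheduled 32%. No special measure applies. → 32%.
Line E: bamboo → III.2; fibreboard → III.2.2; rough → III.2.2.2. Scheduled 14%. No special measure applies. → 14%.
Sum: 47% + 13% + 16% + 32% + 14% = 122%.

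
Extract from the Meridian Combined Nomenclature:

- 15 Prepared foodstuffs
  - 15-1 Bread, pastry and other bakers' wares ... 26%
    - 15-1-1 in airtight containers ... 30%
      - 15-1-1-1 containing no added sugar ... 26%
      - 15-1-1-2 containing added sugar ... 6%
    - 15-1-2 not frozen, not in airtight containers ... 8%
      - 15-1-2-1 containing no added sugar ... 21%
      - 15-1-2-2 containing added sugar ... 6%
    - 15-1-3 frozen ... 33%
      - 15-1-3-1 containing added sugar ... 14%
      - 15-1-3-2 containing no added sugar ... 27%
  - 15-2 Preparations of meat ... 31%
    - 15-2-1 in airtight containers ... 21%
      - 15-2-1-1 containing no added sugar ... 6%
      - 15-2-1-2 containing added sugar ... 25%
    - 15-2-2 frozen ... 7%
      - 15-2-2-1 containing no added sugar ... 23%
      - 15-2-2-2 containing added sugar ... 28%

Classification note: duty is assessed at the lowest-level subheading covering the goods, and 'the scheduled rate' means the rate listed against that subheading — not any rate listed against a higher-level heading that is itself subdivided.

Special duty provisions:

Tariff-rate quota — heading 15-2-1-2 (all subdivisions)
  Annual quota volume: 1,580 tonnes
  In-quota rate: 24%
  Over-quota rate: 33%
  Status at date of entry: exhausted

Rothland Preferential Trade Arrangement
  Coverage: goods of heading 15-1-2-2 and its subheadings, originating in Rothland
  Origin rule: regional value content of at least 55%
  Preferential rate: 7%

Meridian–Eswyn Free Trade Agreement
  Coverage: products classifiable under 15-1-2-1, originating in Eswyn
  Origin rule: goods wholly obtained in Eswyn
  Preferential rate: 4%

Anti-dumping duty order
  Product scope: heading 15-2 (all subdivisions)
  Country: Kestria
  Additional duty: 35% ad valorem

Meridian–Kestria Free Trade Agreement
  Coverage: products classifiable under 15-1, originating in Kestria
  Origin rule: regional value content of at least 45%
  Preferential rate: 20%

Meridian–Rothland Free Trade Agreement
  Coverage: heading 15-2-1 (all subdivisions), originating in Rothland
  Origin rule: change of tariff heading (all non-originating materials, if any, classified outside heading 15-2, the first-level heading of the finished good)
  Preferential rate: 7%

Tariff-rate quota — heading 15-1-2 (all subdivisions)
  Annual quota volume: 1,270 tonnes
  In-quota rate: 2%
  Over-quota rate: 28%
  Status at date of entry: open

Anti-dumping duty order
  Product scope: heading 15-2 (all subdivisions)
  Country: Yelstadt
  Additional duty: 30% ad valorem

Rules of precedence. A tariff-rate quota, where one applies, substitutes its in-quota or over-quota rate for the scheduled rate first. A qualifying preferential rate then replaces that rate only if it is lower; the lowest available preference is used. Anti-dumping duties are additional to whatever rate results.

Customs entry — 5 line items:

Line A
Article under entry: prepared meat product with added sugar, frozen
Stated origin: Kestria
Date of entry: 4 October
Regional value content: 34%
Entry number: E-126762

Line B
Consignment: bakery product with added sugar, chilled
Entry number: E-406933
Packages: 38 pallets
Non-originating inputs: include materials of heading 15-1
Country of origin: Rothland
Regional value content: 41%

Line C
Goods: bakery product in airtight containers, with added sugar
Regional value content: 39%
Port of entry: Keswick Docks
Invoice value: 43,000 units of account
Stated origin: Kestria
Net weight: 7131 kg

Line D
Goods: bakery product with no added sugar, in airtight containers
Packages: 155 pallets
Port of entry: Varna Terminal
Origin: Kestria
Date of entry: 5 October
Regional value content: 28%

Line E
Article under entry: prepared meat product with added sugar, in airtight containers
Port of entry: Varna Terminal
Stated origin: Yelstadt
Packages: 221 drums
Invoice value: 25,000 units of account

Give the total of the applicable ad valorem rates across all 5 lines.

160%

Line A: prepared meat product → 15-2; frozen → 15-2-2; with added sugar → 15-2-2-2. Scheduled 28%. Kestria agreement on 15-1: 15-2-2-2 not covered; anti-dumping (Kestria, 15-2): +35%; total 28% + 35% = 63%. → 63%.
Line B: bakery product → 15-1; chilled → 15-1-2; with added sugar → 15-1-2-2. Scheduled 6%. quota on 15-1-2 open → in-quota 2%; Rothland agreement on 15-1-2-2: RVC < 55%; Rothland agreement on 15-2-1: 15-1-2-2 not covered. → 2%.
Line C: bakery product → 15-1; in airtight containers → 15-1-1; with added sugar → 15-1-1-2. Scheduled 6%. Kestria agreement on 15-1: RVC < 45%. → 6%.
Line D: bakery product → 15-1; in airtight containers → 15-1-1; with no added sugar → 15-1-1-1. Scheduled 26%. Kestria agreement on 15-1: RVC < 45%. → 26%.
Line E: prepared meat product → 15-2; in airtight containers → 15-2-1; with added sugar → 15-2-1-2. Scheduled 25%. quota on 15-2-1-2 exhausted → over-quota 33%; anti-dumping (Yelstadt, 15-2): +30%; total 33% + 30% = 63%. → 63%.
Sum: 63% + 2% + 6% + 26% + 63% = 160%.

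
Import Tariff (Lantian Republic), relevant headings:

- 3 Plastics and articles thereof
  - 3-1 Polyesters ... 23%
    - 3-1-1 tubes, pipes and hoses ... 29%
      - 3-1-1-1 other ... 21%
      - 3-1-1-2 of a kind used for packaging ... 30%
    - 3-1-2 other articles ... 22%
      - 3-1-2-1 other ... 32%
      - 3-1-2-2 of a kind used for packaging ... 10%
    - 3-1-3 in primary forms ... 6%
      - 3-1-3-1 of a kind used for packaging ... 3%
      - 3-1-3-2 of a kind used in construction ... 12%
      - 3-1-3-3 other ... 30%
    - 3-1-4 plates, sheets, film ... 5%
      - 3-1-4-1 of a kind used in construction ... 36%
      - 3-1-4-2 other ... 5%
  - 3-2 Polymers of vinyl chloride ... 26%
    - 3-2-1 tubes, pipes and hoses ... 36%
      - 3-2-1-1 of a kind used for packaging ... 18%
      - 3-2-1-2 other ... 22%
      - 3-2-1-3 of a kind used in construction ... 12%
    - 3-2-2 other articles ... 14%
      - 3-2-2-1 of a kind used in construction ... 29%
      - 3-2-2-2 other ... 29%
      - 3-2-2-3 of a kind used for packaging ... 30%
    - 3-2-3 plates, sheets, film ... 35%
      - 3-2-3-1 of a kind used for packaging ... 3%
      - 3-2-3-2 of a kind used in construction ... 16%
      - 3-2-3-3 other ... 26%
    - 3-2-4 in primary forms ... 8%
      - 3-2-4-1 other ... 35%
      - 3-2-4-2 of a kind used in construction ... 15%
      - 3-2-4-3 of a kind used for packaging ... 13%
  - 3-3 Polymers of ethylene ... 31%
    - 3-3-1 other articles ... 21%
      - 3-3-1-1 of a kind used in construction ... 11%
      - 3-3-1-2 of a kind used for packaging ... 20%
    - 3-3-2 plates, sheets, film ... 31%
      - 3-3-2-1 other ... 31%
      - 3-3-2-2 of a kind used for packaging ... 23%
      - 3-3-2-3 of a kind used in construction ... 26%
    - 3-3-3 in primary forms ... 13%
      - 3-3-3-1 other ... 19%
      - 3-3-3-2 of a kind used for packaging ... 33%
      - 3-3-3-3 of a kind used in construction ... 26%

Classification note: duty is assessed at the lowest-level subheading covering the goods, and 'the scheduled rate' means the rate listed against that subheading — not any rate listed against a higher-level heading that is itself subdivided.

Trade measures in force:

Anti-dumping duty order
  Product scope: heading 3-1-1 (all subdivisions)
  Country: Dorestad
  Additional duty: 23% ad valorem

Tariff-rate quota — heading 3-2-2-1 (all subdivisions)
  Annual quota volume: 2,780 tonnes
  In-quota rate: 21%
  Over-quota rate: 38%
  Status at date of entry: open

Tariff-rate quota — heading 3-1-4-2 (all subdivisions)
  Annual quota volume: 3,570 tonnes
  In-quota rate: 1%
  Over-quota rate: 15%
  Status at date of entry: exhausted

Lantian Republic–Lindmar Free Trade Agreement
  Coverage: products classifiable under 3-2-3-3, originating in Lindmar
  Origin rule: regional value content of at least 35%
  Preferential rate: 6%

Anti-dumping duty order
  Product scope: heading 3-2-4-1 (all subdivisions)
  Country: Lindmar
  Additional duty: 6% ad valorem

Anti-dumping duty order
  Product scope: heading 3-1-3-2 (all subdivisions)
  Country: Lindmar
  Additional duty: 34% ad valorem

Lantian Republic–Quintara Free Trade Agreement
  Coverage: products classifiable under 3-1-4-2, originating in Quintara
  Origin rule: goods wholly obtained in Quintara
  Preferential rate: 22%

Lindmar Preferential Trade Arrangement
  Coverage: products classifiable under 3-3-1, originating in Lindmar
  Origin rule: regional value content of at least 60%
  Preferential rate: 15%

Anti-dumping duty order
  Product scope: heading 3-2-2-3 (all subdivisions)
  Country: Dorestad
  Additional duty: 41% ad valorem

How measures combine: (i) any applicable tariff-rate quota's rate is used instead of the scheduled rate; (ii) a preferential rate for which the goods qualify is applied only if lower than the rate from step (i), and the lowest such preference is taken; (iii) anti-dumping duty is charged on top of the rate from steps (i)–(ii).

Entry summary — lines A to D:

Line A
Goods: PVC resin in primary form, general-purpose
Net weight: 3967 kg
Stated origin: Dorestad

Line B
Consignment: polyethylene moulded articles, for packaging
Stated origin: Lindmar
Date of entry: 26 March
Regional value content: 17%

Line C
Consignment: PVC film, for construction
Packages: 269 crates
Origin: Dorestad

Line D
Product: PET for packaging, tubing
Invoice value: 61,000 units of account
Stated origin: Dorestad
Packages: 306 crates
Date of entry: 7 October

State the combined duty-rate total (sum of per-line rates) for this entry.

124%

Line A: PVC → 3-2; resin in primary form → 3-2-4; general-purpose → 3-2-4-1. Scheduled 35%. No special measure applies. → 35%.
Line B: polyethylene → 3-3; moulded articles → 3-3-1; for packaging → 3-3-1-2. Scheduled 20%. Lindmar agreement on 3-2-3-3: 3-3-1-2 not covered; Lindmar agreement on 3-3-1: RVC < 60%. → 20%.
Line C: PVC → 3-2; film → 3-2-3; for construction → 3-2-3-2. Scheduled 16%. No special measure applies. → 16%.
Line D: PET → 3-1; tubing → 3-1-1; for packaging → 3-1-1-2. Scheduled 30%. anti-dumping (Dorestad, 3-1-1): +23%; total 30% + 23% = 53%. → 53%.
Sum: 35% + 20% + 16% + 53% = 124%.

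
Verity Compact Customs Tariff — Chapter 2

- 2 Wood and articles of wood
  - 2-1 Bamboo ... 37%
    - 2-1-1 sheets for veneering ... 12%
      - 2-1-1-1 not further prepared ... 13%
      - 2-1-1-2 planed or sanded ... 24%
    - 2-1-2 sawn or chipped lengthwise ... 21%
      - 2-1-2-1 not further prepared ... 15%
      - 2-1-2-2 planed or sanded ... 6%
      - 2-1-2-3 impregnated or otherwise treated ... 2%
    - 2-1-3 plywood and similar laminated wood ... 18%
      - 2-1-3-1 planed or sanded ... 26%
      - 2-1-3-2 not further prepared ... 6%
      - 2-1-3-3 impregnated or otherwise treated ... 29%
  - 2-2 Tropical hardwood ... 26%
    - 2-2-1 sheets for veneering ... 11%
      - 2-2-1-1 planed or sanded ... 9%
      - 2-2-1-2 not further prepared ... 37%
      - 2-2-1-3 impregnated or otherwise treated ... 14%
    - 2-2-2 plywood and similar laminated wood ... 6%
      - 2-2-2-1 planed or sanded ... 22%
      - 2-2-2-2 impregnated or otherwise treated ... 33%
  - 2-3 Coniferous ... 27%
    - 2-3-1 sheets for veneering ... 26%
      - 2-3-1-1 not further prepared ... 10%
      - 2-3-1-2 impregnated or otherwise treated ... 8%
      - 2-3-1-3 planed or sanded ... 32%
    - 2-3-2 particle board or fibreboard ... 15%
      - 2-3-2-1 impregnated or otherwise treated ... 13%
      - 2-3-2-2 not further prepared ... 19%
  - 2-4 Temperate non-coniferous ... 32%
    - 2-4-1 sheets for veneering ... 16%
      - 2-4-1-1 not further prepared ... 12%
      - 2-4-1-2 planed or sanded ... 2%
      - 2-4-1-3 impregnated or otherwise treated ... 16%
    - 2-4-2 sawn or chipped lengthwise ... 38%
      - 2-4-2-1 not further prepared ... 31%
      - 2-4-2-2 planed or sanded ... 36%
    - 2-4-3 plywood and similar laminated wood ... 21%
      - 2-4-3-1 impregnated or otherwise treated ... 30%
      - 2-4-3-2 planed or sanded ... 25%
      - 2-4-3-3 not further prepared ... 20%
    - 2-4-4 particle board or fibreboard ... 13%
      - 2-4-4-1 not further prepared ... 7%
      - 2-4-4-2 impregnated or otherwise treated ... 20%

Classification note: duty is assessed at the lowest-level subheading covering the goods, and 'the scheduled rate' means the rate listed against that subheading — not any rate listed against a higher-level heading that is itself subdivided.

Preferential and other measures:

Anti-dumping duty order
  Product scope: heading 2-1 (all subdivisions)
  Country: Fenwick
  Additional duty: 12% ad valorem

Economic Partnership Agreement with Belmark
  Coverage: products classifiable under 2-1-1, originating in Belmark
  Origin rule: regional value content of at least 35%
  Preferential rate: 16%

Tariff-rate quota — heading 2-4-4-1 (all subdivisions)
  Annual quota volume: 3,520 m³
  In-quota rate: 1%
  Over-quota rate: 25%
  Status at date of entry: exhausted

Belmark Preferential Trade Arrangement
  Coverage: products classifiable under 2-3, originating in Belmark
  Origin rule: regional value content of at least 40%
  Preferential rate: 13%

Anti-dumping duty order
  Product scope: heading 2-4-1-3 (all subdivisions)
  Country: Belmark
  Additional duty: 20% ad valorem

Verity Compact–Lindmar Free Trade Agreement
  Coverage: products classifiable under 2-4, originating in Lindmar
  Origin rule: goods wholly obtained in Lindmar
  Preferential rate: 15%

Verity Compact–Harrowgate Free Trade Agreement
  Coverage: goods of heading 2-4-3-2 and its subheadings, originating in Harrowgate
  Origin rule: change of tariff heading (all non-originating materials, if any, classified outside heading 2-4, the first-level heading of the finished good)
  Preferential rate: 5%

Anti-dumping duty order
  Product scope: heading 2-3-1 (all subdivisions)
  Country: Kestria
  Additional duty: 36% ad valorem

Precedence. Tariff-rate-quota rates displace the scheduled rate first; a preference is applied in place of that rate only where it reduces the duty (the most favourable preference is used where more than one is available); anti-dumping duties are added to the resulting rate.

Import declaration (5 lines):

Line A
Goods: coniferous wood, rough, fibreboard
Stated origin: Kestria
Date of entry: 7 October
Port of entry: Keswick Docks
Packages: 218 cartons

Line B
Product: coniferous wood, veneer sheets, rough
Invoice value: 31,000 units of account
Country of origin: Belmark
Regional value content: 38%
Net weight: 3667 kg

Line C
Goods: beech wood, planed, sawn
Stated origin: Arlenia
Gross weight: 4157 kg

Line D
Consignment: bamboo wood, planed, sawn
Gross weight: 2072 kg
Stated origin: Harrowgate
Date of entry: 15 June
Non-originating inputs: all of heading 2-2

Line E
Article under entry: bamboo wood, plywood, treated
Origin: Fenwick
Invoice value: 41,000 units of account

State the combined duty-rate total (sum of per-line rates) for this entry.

112%

Line A: coniferous → 2-3; fibreboard → 2-3-2; rough → 2-3-2-2. Scheduled 19%. No special measure applies. → 19%.
Line B: coniferous → 2-3; veneer sheets → 2-3-1; rough → 2-3-1-1. Scheduled 10%. Belmark agreement on 2-1-1: 2-3-1-1 not covered; Belmark agreement on 2-3: RVC < 40%. → 10%.
Line C: beech → 2-4; sawn → 2-4-2; planed → 2-4-2-2. Scheduled 36%. No special measure applies. → 36%.
Line D: bamboo → 2-1; sawn → 2-1-2; planed → 2-1-2-2. Scheduled 6%. Harrowgate agreement on 2-4-3-2: 2-1-2-2 not covered. → 6%.
Line E: bamboo → 2-1; plywood → 2-1-3; treated → 2-1-3-3. Scheduled 29%. anti-dumping (Fenwick, 2-1): +12%; total 29% + 12% = 41%. → 41%.
Sum: 19% + 10% + 36% + 6% + 41% = 112%.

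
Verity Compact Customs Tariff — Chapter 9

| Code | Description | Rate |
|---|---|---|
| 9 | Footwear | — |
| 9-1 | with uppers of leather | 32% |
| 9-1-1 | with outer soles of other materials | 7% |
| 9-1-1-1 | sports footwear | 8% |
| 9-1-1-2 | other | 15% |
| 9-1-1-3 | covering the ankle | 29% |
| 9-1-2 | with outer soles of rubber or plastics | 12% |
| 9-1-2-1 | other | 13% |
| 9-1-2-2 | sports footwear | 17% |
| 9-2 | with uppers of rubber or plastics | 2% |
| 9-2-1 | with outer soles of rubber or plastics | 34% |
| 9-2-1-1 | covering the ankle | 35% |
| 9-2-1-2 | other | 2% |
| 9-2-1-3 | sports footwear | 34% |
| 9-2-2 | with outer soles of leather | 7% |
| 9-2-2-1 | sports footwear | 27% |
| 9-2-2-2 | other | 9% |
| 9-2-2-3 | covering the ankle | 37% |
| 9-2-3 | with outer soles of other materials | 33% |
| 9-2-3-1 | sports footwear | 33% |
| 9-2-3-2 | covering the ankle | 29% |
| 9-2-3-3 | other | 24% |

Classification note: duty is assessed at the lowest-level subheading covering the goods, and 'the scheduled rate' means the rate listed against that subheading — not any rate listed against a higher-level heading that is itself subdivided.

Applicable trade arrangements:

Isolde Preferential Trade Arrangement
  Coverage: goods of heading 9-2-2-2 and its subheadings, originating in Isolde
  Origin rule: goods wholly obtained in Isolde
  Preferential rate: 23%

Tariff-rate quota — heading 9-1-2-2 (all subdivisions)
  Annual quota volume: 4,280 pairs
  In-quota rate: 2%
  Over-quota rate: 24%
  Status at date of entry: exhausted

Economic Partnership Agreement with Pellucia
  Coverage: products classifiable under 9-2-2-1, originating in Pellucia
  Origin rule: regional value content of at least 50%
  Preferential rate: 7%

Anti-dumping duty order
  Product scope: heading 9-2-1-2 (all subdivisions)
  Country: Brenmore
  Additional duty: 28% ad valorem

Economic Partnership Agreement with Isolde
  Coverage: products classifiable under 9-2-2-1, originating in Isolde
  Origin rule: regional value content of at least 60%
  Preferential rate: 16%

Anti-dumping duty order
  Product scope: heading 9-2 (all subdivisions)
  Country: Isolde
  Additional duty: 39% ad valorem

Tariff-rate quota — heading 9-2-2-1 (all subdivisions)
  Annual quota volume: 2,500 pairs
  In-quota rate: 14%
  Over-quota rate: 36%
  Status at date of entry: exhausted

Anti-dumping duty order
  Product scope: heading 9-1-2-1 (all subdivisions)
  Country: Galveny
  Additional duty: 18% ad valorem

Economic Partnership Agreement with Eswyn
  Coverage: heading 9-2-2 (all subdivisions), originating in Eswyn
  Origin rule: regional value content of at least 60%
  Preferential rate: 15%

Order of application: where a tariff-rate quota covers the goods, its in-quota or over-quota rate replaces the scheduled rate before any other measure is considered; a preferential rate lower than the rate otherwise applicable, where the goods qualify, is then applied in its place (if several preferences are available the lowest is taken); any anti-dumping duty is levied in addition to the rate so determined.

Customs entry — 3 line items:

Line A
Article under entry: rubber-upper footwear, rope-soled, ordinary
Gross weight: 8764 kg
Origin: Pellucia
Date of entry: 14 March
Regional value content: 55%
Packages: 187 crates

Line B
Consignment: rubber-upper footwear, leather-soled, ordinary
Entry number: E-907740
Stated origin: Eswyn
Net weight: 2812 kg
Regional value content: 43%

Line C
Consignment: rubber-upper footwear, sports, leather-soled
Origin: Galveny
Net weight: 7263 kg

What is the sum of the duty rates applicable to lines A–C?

69%

Line A: rubber-upper → 9-2; rope-soled → 9-2-3; ordinary → 9-2-3-3. Scheduled 24%. Pellucia agreement on 9-2-2-1: 9-2-3-3 not covered. → 24%.
Line B: rubber-upper → 9-2; leather-soled → 9-2-2; ordinary → 9-2-2-2. Scheduled 9%. Eswyn agreement on 9-2-2: RVC < 60%. → 9%.
Line C: rubber-upper → 9-2; leather-soled → 9-2-2; sports → 9-2-2-1. Scheduled 27%. quota on 9-2-2-1 exhausted → over-quota 36%. → 36%.
Sum: 24% + 9% + 36% = 69%.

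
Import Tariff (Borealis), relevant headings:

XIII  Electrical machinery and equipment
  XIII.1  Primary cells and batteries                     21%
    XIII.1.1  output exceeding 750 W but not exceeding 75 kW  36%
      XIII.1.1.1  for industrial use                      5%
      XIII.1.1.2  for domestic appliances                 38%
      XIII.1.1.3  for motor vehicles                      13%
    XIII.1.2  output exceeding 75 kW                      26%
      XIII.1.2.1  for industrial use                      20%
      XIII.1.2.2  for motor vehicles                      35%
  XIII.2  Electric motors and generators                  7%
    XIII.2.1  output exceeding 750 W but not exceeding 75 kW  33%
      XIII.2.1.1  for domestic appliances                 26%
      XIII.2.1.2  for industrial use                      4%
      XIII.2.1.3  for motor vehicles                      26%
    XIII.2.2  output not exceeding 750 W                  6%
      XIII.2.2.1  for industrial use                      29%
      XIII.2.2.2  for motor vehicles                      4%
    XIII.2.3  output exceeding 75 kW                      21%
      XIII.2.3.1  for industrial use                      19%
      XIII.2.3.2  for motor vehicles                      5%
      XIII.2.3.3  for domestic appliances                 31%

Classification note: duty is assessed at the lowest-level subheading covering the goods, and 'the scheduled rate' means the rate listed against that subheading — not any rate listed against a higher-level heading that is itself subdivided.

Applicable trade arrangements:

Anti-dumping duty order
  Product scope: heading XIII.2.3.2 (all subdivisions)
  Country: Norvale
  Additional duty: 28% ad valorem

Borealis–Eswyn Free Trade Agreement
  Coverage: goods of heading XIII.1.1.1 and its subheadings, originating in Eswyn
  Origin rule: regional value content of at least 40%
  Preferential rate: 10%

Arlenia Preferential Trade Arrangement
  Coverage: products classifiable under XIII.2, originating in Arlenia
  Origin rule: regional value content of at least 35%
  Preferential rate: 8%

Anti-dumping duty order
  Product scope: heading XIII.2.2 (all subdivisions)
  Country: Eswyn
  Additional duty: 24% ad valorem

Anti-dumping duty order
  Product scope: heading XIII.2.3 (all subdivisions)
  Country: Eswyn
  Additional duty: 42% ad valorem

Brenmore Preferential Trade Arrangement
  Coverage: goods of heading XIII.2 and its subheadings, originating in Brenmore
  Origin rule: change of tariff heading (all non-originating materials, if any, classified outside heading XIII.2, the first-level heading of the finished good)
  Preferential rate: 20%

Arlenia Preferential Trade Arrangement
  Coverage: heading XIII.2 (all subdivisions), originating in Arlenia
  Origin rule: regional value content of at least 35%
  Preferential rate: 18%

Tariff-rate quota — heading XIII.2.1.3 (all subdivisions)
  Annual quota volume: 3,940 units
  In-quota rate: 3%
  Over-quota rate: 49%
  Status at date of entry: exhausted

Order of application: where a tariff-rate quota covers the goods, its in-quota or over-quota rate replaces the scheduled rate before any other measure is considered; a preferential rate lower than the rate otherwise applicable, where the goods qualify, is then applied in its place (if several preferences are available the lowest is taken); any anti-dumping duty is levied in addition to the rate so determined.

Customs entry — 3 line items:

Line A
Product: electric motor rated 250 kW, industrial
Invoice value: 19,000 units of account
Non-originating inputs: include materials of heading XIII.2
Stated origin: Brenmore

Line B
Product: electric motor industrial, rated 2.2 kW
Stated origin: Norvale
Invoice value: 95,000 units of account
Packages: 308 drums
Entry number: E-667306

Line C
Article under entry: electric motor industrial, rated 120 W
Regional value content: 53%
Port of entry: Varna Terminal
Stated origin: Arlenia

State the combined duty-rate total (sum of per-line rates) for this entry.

31%

Line A: electric motor → XIII.2; rated 250 kW → XIII.2.3; industrial → XIII.2.3.1. Scheduled 19%. Brenmore agreement on XIII.2: CTH not met. → 19%.
Line B: electric motor → XIII.2; rated 2.2 kW → XIII.2.1; industrial → XIII.2.1.2. Scheduled 4%. No special measure applies. → 4%.
Line C: electric motor → XIII.2; rated 120 W → XIII.2.2; industrial → XIII.2.2.1. Scheduled 29%. Arlenia agreement on XIII.2: RVC ≥ 35% → 8% available; Arlenia agreement on XIII.2: RVC ≥ 35% → 18% available; preferential 8%. → 8%.
Sum: 19% + 4% + 8% = 31%.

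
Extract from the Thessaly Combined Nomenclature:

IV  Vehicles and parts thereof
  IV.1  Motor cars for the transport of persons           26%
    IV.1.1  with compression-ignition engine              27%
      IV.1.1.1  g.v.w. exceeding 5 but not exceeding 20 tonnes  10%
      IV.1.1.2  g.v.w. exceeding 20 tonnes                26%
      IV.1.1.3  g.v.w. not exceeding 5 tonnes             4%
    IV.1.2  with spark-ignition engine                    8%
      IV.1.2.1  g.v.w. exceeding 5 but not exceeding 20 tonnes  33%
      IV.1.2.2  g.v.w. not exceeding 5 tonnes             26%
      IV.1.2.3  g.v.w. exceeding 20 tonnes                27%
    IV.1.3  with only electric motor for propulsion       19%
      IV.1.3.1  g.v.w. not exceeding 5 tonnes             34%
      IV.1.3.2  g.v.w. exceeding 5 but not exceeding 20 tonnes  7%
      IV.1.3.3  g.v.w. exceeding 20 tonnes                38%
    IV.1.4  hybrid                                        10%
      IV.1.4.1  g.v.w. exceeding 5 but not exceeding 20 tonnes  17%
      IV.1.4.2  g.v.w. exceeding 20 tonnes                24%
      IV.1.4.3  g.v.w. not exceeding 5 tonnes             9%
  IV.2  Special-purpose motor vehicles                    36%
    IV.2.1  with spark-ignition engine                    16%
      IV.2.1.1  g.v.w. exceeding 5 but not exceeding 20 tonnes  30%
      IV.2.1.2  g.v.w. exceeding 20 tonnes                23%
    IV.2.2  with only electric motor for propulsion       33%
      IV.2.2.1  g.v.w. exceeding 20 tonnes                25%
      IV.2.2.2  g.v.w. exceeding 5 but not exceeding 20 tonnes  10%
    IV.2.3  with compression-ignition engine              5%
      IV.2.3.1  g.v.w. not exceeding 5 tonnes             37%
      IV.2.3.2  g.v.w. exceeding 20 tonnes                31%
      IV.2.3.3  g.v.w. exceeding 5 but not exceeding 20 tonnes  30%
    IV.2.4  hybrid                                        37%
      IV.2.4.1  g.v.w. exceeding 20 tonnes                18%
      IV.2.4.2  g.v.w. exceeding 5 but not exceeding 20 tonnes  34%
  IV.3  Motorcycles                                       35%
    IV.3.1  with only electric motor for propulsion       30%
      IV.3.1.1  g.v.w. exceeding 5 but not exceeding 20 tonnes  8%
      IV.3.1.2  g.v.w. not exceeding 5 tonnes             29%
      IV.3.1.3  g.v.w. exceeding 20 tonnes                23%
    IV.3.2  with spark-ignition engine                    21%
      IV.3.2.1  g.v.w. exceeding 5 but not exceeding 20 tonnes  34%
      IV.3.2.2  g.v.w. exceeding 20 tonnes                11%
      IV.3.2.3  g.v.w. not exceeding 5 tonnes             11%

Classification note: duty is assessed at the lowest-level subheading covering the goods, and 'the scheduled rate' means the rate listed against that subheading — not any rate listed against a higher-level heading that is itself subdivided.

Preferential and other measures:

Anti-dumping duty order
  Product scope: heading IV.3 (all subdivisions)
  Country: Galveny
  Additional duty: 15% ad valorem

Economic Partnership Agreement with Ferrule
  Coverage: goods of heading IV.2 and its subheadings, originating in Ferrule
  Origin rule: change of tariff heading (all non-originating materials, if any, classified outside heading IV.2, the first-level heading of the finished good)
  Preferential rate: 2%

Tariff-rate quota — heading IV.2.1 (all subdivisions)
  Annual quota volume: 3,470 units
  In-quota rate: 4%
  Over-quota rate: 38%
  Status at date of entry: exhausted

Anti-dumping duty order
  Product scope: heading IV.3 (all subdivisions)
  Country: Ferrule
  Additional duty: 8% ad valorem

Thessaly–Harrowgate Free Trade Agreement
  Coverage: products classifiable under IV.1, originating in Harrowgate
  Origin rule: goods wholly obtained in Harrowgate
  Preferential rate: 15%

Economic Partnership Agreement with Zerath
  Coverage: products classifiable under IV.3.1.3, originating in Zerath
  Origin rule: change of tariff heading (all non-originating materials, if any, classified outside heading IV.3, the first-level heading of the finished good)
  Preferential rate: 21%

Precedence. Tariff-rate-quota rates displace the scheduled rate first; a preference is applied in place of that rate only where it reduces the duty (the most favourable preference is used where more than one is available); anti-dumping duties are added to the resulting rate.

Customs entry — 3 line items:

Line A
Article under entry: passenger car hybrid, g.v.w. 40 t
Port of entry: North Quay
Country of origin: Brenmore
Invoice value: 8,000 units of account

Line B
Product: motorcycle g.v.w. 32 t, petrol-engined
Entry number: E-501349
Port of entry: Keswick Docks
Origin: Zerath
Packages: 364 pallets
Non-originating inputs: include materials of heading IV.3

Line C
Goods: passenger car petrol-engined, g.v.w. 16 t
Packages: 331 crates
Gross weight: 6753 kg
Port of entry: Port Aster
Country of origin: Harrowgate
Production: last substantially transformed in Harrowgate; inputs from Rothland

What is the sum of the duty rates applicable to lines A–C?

68%

Line A: passenger car → IV.1; hybrid → IV.1.4; g.v.w. 40 t → IV.1.4.2. Scheduled 24%. No special measure applies. → 24%.
Line B: motorcycle → IV.3; petrol-engined → IV.3.2; g.v.w. 32 t → IV.3.2.2. Scheduled 11%. Zerath agreement on IV.3.1.3: IV.3.2.2 not covered. → 11%.
Line C: passenger car → IV.1; petrol-engined → IV.1.2; g.v.w. 16 t → IV.1.2.1. Scheduled 33%. Harrowgate agreement on IV.1: not wholly obtained. → 33%.
Sum: 24% + 11% + 33% = 68%.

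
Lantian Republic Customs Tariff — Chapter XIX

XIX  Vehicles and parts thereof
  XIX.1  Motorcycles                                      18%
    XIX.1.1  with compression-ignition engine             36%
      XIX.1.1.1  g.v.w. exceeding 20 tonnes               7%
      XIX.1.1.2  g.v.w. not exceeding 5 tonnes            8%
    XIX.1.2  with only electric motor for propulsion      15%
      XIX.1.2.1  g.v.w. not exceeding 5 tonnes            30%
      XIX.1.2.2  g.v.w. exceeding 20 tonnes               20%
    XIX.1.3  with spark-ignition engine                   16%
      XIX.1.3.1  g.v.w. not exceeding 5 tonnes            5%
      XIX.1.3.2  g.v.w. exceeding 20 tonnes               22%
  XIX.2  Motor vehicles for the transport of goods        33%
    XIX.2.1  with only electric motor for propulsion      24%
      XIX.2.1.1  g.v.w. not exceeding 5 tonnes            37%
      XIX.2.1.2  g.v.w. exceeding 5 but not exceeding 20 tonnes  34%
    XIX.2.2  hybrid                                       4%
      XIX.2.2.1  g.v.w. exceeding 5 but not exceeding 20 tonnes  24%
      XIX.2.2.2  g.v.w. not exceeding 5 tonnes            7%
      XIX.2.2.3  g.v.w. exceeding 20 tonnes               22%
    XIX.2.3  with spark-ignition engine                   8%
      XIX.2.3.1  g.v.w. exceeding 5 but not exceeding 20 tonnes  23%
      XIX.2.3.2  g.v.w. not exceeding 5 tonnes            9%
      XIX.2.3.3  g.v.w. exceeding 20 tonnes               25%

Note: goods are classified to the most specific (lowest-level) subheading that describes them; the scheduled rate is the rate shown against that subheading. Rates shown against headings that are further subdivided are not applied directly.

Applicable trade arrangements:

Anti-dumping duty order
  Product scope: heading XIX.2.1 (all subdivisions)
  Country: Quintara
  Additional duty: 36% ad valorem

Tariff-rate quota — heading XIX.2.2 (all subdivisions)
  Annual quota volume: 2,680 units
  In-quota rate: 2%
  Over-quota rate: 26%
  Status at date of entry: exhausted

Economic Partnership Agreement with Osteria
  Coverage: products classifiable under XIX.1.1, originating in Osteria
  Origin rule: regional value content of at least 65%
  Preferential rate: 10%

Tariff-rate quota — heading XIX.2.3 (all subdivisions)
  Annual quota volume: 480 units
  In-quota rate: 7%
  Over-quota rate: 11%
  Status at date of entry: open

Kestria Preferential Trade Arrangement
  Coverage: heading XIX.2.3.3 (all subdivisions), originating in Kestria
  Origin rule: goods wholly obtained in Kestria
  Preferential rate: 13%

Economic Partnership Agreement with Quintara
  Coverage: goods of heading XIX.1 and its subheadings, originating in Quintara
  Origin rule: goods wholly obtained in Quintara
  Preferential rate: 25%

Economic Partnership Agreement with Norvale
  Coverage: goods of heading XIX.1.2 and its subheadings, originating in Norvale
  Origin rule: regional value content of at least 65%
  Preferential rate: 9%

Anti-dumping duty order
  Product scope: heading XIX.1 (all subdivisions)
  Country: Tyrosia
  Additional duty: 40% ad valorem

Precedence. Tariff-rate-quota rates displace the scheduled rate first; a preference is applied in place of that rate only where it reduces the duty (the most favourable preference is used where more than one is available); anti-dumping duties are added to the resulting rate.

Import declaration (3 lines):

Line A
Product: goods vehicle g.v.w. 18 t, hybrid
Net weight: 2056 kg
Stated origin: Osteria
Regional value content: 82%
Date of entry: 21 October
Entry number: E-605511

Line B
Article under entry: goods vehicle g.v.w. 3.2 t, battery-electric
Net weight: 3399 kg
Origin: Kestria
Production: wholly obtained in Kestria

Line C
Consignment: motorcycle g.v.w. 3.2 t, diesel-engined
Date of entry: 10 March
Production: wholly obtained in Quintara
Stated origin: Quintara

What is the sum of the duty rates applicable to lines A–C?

71%

Line A: goods vehicle → XIX.2; hybrid → XIX.2.2; g.v.w. 18 t → XIX.2.2.1. Scheduled 24%. quota on XIX.2.2 exhausted → over-quota 26%; Osteria agreement on XIX.1.1: XIX.2.2.1 not covered. → 26%.
Line B: goods vehicle → XIX.2; battery-electric → XIX.2.1; g.v.w. 3.2 t → XIX.2.1.1. Scheduled 37%. Kestria agreement on XIX.2.3.3: XIX.2.1.1 not covered. → 37%.
Line C: motorcycle → XIX.1; diesel-engined → XIX.1.1; g.v.w. 3.2 t → XIX.1.1.2. Scheduled 8%. Quintara agreement on XIX.1: wholly obtained → 25% available; preference 25% not lower than 8% → no reduction. → 8%.
Sum: 26% + 37% + 8% = 71%.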